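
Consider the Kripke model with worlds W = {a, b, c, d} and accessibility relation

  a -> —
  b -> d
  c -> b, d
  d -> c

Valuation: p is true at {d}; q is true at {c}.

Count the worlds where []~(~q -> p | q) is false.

3

a: no successors, so []~(~q -> p | q) holds vacuously. ✓
b: successors {d}; ~(~q -> p | q) there: d:F. ✗
c: successors {b, d}; ~(~q -> p | q) there: b:T, d:F. ✗
d: successors {c}; ~(~q -> p | q) there: c:F. ✗
Satisfying worlds: {a}.
So []~(~q -> p | q) fails at the other 3 worlds.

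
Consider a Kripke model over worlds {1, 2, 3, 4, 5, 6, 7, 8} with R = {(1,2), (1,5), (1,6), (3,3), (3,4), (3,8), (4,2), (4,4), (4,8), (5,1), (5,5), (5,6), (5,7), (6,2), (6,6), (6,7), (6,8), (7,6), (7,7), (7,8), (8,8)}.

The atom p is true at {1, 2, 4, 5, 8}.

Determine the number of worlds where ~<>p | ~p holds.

4

1: ~<>p is F, ~p is F. ✗
2: ~<>p is T, ~p is F. ✓
3: ~<>p is F, ~p is T. ✓
4: ~<>p is F, ~p is F. ✗
5: ~<>p is F, ~p is F. ✗
6: ~<>p is F, ~p is T. ✓
7: ~<>p is F, ~p is T. ✓
8: ~<>p is F, ~p is F. ✗
Satisfying worlds: {2, 3, 6, 7}.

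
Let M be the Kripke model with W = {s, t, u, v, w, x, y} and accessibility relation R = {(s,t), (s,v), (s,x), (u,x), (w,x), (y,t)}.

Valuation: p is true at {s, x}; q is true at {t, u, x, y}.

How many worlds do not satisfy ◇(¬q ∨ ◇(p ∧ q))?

s: successors {t, v, x}; ¬q ∨ ◇(p ∧ q) there: t:F, v:T, x:F. ✓
t: no successors, so ◇(¬q ∨ ◇(p ∧ q)) fails. ✗
u: successors {x}; ¬q ∨ ◇(p ∧ q) there: x:F. ✗
v: no successors, so ◇(¬q ∨ ◇(p ∧ q)) fails. ✗
w: successors {x}; ¬q ∨ ◇(p ∧ q) there: x:F. ✗
x: no successors, so ◇(¬q ∨ ◇(p ∧ q)) fails. ✗
y: successors {t}; ¬q ∨ ◇(p ∧ q) there: t:F. ✗
Satisfying worlds: {s}.
So ◇(¬q ∨ ◇(p ∧ q)) fails at the other 6 worlds.

6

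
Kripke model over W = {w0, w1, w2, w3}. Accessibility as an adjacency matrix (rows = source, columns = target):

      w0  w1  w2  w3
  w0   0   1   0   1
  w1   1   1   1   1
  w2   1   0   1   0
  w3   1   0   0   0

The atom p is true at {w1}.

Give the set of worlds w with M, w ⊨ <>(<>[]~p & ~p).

w0: successors {w1, w3}; <>[]~p & ~p there: w1:F, w3:F. ✗
w1: successors {w0, w1, w2, w3}; <>[]~p & ~p there: w0:T, w1:F, w2:T, w3:F. ✓
w2: successors {w0, w2}; <>[]~p & ~p there: w0:T, w2:T. ✓
w3: successors {w0}; <>[]~p & ~p there: w0:T. ✓

{w1, w2, w3}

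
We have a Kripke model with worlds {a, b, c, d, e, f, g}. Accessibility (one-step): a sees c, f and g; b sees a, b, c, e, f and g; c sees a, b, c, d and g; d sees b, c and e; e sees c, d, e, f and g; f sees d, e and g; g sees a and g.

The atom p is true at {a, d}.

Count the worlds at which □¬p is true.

a: successors {c, f, g}; ¬p there: c:T, f:T, g:T. ✓
b: successors {a, b, c, e, f, g}; ¬p there: a:F, b:T, c:T, e:T, f:T, g:T. ✗
c: successors {a, b, c, d, g}; ¬p there: a:F, b:T, c:T, d:F, g:T. ✗
d: successors {b, c, e}; ¬p there: b:T, c:T, e:T. ✓
e: successors {c, d, e, f, g}; ¬p there: c:T, d:F, e:T, f:T, g:T. ✗
f: successors {d, e, g}; ¬p there: d:F, e:T, g:T. ✗
g: successors {a, g}; ¬p there: a:F, g:T. ✗
Satisfying worlds: {a, d}.

2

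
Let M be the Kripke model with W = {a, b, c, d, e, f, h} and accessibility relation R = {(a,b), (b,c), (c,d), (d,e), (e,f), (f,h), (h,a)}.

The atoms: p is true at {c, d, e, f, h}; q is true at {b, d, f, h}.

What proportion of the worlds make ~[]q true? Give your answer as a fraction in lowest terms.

3/7

a: []q is T. ✗
b: []q is F. ✓
c: []q is T. ✗
d: []q is F. ✓
e: []q is T. ✗
f: []q is T. ✗
h: []q is F. ✓
That's 3 of 7 worlds, so 3/7.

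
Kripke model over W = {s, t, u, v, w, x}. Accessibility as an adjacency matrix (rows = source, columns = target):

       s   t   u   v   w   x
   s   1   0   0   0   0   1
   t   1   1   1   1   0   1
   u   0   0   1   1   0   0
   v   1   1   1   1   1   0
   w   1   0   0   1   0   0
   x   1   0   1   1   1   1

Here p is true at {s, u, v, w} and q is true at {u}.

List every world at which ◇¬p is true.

{s, t, v, x}

s: successors {s, x}; ¬p there: s:F, x:T. ✓
t: successors {s, t, u, v, x}; ¬p there: s:F, t:T, u:F, v:F, x:T. ✓
u: successors {u, v}; ¬p there: u:F, v:F. ✗
v: successors {s, t, u, v, w}; ¬p there: s:F, t:T, u:F, v:F, w:F. ✓
w: successors {s, v}; ¬p there: s:F, v:F. ✗
x: successors {s, u, v, w, x}; ¬p there: s:F, u:F, v:F, w:F, x:T. ✓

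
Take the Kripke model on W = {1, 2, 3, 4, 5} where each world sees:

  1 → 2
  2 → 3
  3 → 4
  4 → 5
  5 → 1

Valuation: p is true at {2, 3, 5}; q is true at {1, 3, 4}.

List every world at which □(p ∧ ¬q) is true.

1: successors {2}; p ∧ ¬q there: 2:T. ✓
2: successors {3}; p ∧ ¬q there: 3:F. ✗
3: successors {4}; p ∧ ¬q there: 4:F. ✗
4: successors {5}; p ∧ ¬q there: 5:T. ✓
5: successors {1}; p ∧ ¬q there: 1:F. ✗

{1, 4}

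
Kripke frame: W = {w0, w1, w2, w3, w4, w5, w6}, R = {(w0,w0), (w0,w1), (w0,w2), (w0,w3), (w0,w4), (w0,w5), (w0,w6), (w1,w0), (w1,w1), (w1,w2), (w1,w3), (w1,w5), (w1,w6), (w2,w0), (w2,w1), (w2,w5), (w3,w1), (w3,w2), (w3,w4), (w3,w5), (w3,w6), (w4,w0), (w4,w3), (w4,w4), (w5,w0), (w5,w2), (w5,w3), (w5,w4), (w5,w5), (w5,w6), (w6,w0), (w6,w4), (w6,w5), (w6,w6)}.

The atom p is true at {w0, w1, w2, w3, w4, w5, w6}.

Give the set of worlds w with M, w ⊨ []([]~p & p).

∅

w0: successors {w0, w1, w2, w3, w4, w5, w6}; []~p & p there: w0:F, w1:F, w2:F, w3:F, w4:F, w5:F, w6:F. ✗
w1: successors {w0, w1, w2, w3, w5, w6}; []~p & p there: w0:F, w1:F, w2:F, w3:F, w5:F, w6:F. ✗
w2: successors {w0, w1, w5}; []~p & p there: w0:F, w1:F, w5:F. ✗
w3: successors {w1, w2, w4, w5, w6}; []~p & p there: w1:F, w2:F, w4:F, w5:F, w6:F. ✗
w4: successors {w0, w3, w4}; []~p & p there: w0:F, w3:F, w4:F. ✗
w5: successors {w0, w2, w3, w4, w5, w6}; []~p & p there: w0:F, w2:F, w3:F, w4:F, w5:F, w6:F. ✗
w6: successors {w0, w4, w5, w6}; []~p & p there: w0:F, w4:F, w5:F, w6:F. ✗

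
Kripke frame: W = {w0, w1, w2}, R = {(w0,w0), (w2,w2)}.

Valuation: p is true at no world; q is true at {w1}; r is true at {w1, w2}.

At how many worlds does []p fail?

w0: successors {w0}; p there: w0:F. ✗
w1: no successors, so []p holds vacuously. ✓
w2: successors {w2}; p there: w2:F. ✗
Satisfying worlds: {w1}.
So []p fails at the other 2 worlds.

2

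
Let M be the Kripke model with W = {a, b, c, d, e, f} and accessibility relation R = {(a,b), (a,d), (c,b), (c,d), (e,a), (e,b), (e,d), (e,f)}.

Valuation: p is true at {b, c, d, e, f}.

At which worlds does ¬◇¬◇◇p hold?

{b, d, f}

a: ◇¬◇◇p is T. ✗
b: ◇¬◇◇p is F. ✓
c: ◇¬◇◇p is T. ✗
d: ◇¬◇◇p is F. ✓
e: ◇¬◇◇p is T. ✗
f: ◇¬◇◇p is F. ✓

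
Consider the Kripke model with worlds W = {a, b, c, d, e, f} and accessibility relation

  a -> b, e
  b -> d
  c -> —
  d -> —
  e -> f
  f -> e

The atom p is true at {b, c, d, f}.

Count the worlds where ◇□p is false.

3

a: successors {b, e}; □p there: b:T, e:T. ✓
b: successors {d}; □p there: d:T. ✓
c: no successors, so ◇□p fails. ✗
d: no successors, so ◇□p fails. ✗
e: successors {f}; □p there: f:F. ✗
f: successors {e}; □p there: e:T. ✓
Satisfying worlds: {a, b, f}.
So ◇□p fails at the other 3 worlds.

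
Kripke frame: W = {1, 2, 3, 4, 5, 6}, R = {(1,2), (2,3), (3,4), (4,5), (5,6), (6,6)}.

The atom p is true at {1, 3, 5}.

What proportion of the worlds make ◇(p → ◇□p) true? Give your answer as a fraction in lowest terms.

5/6

1: successors {2}; p → ◇□p there: 2:T. ✓
2: successors {3}; p → ◇□p there: 3:T. ✓
3: successors {4}; p → ◇□p there: 4:T. ✓
4: successors {5}; p → ◇□p there: 5:F. ✗
5: successors {6}; p → ◇□p there: 6:T. ✓
6: successors {6}; p → ◇□p there: 6:T. ✓
That's 5 of 6 worlds, so 5/6.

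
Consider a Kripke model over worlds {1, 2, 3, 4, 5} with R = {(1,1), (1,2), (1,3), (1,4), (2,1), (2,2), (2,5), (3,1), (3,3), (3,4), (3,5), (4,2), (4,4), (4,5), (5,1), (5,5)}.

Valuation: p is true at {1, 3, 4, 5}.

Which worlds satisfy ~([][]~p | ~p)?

1: [][]~p | ~p is F. ✓
2: [][]~p | ~p is T. ✗
3: [][]~p | ~p is F. ✓
4: [][]~p | ~p is F. ✓
5: [][]~p | ~p is F. ✓

{1, 3, 4, 5}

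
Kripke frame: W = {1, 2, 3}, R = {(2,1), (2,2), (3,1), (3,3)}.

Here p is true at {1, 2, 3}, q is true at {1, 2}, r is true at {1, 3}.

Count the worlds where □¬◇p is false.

2

1: no successors, so □¬◇p holds vacuously. ✓
2: successors {1, 2}; ¬◇p there: 1:T, 2:F. ✗
3: successors {1, 3}; ¬◇p there: 1:T, 3:F. ✗
Satisfying worlds: {1}.
So □¬◇p fails at the other 2 worlds.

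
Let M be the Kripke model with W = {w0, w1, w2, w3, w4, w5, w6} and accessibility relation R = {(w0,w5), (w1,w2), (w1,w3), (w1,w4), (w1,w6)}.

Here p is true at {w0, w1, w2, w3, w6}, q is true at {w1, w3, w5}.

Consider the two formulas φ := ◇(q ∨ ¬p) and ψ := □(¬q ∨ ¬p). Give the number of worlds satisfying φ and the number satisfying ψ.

2 and 6

For ◇(q ∨ ¬p):
w0: successors {w5}; q ∨ ¬p there: w5:T. ✓
w1: successors {w2, w3, w4, w6}; q ∨ ¬p there: w2:F, w3:T, w4:T, w6:F. ✓
w2: no successors, so ◇(q ∨ ¬p) fails. ✗
w3: no successors, so ◇(q ∨ ¬p) fails. ✗
w4: no successors, so ◇(q ∨ ¬p) fails. ✗
w5: no successors, so ◇(q ∨ ¬p) fails. ✗
w6: no successors, so ◇(q ∨ ¬p) fails. ✗
— 2 worlds.
For □(¬q ∨ ¬p):
w0: successors {w5}; ¬q ∨ ¬p there: w5:T. ✓
w1: successors {w2, w3, w4, w6}; ¬q ∨ ¬p there: w2:T, w3:F, w4:T, w6:T. ✗
w2: no successors, so □(¬q ∨ ¬p) holds vacuously. ✓
w3: no successors, so □(¬q ∨ ¬p) holds vacuously. ✓
w4: no successors, so □(¬q ∨ ¬p) holds vacuously. ✓
w5: no successors, so □(¬q ∨ ¬p) holds vacuously. ✓
w6: no successors, so □(¬q ∨ ¬p) holds vacuously. ✓
— 6 worlds.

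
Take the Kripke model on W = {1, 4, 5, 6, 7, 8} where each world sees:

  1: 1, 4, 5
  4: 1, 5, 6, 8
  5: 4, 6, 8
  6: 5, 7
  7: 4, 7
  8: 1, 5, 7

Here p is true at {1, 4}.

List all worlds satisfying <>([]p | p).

{1, 4, 5, 7, 8}

1: successors {1, 4, 5}; []p | p there: 1:T, 4:T, 5:F. ✓
4: successors {1, 5, 6, 8}; []p | p there: 1:T, 5:F, 6:F, 8:F. ✓
5: successors {4, 6, 8}; []p | p there: 4:T, 6:F, 8:F. ✓
6: successors {5, 7}; []p | p there: 5:F, 7:F. ✗
7: successors {4, 7}; []p | p there: 4:T, 7:F. ✓
8: successors {1, 5, 7}; []p | p there: 1:T, 5:F, 7:F. ✓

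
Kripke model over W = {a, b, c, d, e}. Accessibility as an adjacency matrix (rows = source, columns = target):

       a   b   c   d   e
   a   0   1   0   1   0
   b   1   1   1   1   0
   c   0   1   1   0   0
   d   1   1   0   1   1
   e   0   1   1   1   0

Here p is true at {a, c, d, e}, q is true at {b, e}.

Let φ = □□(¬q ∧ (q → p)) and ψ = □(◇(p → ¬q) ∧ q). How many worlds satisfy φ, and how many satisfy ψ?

For □□(¬q ∧ (q → p)):
a: successors {b, d}; □(¬q ∧ (q → p)) there: b:F, d:F. ✗
b: successors {a, b, c, d}; □(¬q ∧ (q → p)) there: a:F, b:F, c:F, d:F. ✗
c: successors {b, c}; □(¬q ∧ (q → p)) there: b:F, c:F. ✗
d: successors {a, b, d, e}; □(¬q ∧ (q → p)) there: a:F, b:F, d:F, e:F. ✗
e: successors {b, c, d}; □(¬q ∧ (q → p)) there: b:F, c:F, d:F. ✗
— 0 worlds.
For □(◇(p → ¬q) ∧ q):
a: successors {b, d}; ◇(p → ¬q) ∧ q there: b:T, d:F. ✗
b: successors {a, b, c, d}; ◇(p → ¬q) ∧ q there: a:F, b:T, c:F, d:F. ✗
c: successors {b, c}; ◇(p → ¬q) ∧ q there: b:T, c:F. ✗
d: successors {a, b, d, e}; ◇(p → ¬q) ∧ q there: a:F, b:T, d:F, e:T. ✗
e: successors {b, c, d}; ◇(p → ¬q) ∧ q there: b:T, c:F, d:F. ✗
— 0 worlds.

0 and 0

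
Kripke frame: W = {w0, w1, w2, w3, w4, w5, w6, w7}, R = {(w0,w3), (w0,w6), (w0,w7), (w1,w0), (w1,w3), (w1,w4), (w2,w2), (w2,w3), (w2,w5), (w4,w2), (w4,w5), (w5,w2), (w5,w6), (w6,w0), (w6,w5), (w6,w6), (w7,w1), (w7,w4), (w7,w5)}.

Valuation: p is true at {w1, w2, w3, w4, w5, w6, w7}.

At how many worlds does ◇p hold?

7

w0: successors {w3, w6, w7}; p there: w3:T, w6:T, w7:T. ✓
w1: successors {w0, w3, w4}; p there: w0:F, w3:T, w4:T. ✓
w2: successors {w2, w3, w5}; p there: w2:T, w3:T, w5:T. ✓
w3: no successors, so ◇p fails. ✗
w4: successors {w2, w5}; p there: w2:T, w5:T. ✓
w5: successors {w2, w6}; p there: w2:T, w6:T. ✓
w6: successors {w0, w5, w6}; p there: w0:F, w5:T, w6:T. ✓
w7: successors {w1, w4, w5}; p there: w1:T, w4:T, w5:T. ✓
Satisfying worlds: {w0, w1, w2, w4, w5, w6, w7}.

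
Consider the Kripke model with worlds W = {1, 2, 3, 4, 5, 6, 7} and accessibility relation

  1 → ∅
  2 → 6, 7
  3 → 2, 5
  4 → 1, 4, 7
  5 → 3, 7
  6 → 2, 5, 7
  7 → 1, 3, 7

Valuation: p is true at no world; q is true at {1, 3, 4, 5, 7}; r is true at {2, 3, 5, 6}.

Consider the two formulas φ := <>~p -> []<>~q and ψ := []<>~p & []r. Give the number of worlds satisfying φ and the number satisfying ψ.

1 and 2

For <>~p -> []<>~q:
1: <>~p is F, []<>~q is T. ✓
2: <>~p is T, []<>~q is F. ✗
3: <>~p is T, []<>~q is F. ✗
4: <>~p is T, []<>~q is F. ✗
5: <>~p is T, []<>~q is F. ✗
6: <>~p is T, []<>~q is F. ✗
7: <>~p is T, []<>~q is F. ✗
— 1 world.
For []<>~p & []r:
1: []<>~p is T, []r is T. ✓
2: []<>~p is T, []r is F. ✗
3: []<>~p is T, []r is T. ✓
4: []<>~p is F, []r is F. ✗
5: []<>~p is T, []r is F. ✗
6: []<>~p is T, []r is F. ✗
7: []<>~p is F, []r is F. ✗
— 2 worlds.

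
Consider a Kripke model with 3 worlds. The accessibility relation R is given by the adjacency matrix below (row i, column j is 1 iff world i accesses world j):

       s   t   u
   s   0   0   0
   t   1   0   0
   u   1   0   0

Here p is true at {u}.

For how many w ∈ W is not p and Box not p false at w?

1

s: not p is T, Box not p is T. ✓
t: not p is T, Box not p is T. ✓
u: not p is F, Box not p is T. ✗
Satisfying worlds: {s, t}.
So not p and Box not p fails at the other 1 world.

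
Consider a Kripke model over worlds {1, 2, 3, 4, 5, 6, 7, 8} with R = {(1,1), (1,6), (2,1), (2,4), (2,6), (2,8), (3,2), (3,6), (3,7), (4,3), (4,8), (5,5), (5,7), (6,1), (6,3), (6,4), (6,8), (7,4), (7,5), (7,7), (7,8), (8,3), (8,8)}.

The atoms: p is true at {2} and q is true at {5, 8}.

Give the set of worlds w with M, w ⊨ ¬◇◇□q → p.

1: ¬◇◇□q is T, p is F. ✗
2: ¬◇◇□q is T, p is T. ✓
3: ¬◇◇□q is T, p is F. ✗
4: ¬◇◇□q is T, p is F. ✗
5: ¬◇◇□q is T, p is F. ✗
6: ¬◇◇□q is T, p is F. ✗
7: ¬◇◇□q is T, p is F. ✗
8: ¬◇◇□q is T, p is F. ✗

{2}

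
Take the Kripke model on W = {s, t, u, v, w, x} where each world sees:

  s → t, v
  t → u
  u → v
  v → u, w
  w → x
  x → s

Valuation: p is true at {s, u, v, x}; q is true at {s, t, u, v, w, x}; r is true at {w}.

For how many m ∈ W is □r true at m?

s: successors {t, v}; r there: t:F, v:F. ✗
t: successors {u}; r there: u:F. ✗
u: successors {v}; r there: v:F. ✗
v: successors {u, w}; r there: u:F, w:T. ✗
w: successors {x}; r there: x:F. ✗
x: successors {s}; r there: s:F. ✗
Satisfying worlds: ∅.

0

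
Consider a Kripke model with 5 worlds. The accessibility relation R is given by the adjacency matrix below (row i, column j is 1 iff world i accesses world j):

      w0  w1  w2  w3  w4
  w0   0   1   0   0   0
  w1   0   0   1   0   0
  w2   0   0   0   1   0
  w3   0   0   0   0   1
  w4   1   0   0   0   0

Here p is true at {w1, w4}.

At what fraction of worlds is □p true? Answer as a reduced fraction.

2/5

w0: successors {w1}; p there: w1:T. ✓
w1: successors {w2}; p there: w2:F. ✗
w2: successors {w3}; p there: w3:F. ✗
w3: successors {w4}; p there: w4:T. ✓
w4: successors {w0}; p there: w0:F. ✗
That's 2 of 5 worlds, so 2/5.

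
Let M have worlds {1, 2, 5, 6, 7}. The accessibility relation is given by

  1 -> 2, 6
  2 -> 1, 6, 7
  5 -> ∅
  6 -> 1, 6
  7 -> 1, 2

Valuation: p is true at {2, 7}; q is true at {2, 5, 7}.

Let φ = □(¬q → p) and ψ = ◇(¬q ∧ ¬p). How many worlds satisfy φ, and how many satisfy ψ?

For □(¬q → p):
1: successors {2, 6}; ¬q → p there: 2:T, 6:F. ✗
2: successors {1, 6, 7}; ¬q → p there: 1:F, 6:F, 7:T. ✗
5: no successors, so □(¬q → p) holds vacuously. ✓
6: successors {1, 6}; ¬q → p there: 1:F, 6:F. ✗
7: successors {1, 2}; ¬q → p there: 1:F, 2:T. ✗
— 1 world.
For ◇(¬q ∧ ¬p):
1: successors {2, 6}; ¬q ∧ ¬p there: 2:F, 6:T. ✓
2: successors {1, 6, 7}; ¬q ∧ ¬p there: 1:T, 6:T, 7:F. ✓
5: no successors, so ◇(¬q ∧ ¬p) fails. ✗
6: successors {1, 6}; ¬q ∧ ¬p there: 1:T, 6:T. ✓
7: successors {1, 2}; ¬q ∧ ¬p there: 1:T, 2:F. ✓
— 4 worlds.

1 and 4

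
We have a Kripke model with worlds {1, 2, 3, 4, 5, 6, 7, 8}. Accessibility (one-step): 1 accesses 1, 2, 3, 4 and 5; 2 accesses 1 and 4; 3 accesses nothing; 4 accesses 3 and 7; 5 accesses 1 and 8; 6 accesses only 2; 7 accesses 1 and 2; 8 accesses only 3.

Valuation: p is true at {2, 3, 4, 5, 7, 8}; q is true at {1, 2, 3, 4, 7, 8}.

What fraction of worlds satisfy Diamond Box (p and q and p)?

5/8

1: successors {1, 2, 3, 4, 5}; Box (p and q and p) there: 1:F, 2:F, 3:T, 4:T, 5:F. ✓
2: successors {1, 4}; Box (p and q and p) there: 1:F, 4:T. ✓
3: no successors, so Diamond Box (p and q and p) fails. ✗
4: successors {3, 7}; Box (p and q and p) there: 3:T, 7:F. ✓
5: successors {1, 8}; Box (p and q and p) there: 1:F, 8:T. ✓
6: successors {2}; Box (p and q and p) there: 2:F. ✗
7: successors {1, 2}; Box (p and q and p) there: 1:F, 2:F. ✗
8: successors {3}; Box (p and q and p) there: 3:T. ✓
That's 5 of 8 worlds, so 5/8.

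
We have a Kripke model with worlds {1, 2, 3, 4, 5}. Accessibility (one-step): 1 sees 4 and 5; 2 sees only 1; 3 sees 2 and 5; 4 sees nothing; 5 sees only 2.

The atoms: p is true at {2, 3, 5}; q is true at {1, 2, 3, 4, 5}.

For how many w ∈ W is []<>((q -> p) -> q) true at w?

4

1: successors {4, 5}; <>((q -> p) -> q) there: 4:F, 5:T. ✗
2: successors {1}; <>((q -> p) -> q) there: 1:T. ✓
3: successors {2, 5}; <>((q -> p) -> q) there: 2:T, 5:T. ✓
4: no successors, so []<>((q -> p) -> q) holds vacuously. ✓
5: successors {2}; <>((q -> p) -> q) there: 2:T. ✓
Satisfying worlds: {2, 3, 4, 5}.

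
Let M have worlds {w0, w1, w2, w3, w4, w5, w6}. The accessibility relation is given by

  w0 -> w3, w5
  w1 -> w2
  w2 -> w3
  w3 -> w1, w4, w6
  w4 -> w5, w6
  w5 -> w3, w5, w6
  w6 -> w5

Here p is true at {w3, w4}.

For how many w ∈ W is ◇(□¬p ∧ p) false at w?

6

w0: successors {w3, w5}; □¬p ∧ p there: w3:F, w5:F. ✗
w1: successors {w2}; □¬p ∧ p there: w2:F. ✗
w2: successors {w3}; □¬p ∧ p there: w3:F. ✗
w3: successors {w1, w4, w6}; □¬p ∧ p there: w1:F, w4:T, w6:F. ✓
w4: successors {w5, w6}; □¬p ∧ p there: w5:F, w6:F. ✗
w5: successors {w3, w5, w6}; □¬p ∧ p there: w3:F, w5:F, w6:F. ✗
w6: successors {w5}; □¬p ∧ p there: w5:F. ✗
Satisfying worlds: {w3}.
So ◇(□¬p ∧ p) fails at the other 6 worlds.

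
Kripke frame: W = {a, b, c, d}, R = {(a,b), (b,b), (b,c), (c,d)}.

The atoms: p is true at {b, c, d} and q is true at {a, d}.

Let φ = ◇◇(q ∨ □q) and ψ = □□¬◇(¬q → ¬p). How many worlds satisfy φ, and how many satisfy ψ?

For ◇◇(q ∨ □q):
a: successors {b}; ◇(q ∨ □q) there: b:T. ✓
b: successors {b, c}; ◇(q ∨ □q) there: b:T, c:T. ✓
c: successors {d}; ◇(q ∨ □q) there: d:F. ✗
d: no successors, so ◇◇(q ∨ □q) fails. ✗
— 2 worlds.
For □□¬◇(¬q → ¬p):
a: successors {b}; □¬◇(¬q → ¬p) there: b:F. ✗
b: successors {b, c}; □¬◇(¬q → ¬p) there: b:F, c:T. ✗
c: successors {d}; □¬◇(¬q → ¬p) there: d:T. ✓
d: no successors, so □□¬◇(¬q → ¬p) holds vacuously. ✓
— 2 worlds.

2 and 2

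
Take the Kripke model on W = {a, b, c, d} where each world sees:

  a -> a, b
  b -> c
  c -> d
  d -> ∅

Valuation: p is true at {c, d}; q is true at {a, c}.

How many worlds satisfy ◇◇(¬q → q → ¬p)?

a: successors {a, b}; ◇(¬q → q → ¬p) there: a:T, b:T. ✓
b: successors {c}; ◇(¬q → q → ¬p) there: c:T. ✓
c: successors {d}; ◇(¬q → q → ¬p) there: d:F. ✗
d: no successors, so ◇◇(¬q → q → ¬p) fails. ✗
Satisfying worlds: {a, b}.

2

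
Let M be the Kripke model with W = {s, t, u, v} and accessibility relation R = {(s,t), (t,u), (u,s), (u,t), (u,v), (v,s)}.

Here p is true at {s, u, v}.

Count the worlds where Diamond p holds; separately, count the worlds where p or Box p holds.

For Diamond p:
s: successors {t}; p there: t:F. ✗
t: successors {u}; p there: u:T. ✓
u: successors {s, t, v}; p there: s:T, t:F, v:T. ✓
v: successors {s}; p there: s:T. ✓
— 3 worlds.
For p or Box p:
s: p is T, Box p is F. ✓
t: p is F, Box p is T. ✓
u: p is T, Box p is F. ✓
v: p is T, Box p is T. ✓
— 4 worlds.

3 and 4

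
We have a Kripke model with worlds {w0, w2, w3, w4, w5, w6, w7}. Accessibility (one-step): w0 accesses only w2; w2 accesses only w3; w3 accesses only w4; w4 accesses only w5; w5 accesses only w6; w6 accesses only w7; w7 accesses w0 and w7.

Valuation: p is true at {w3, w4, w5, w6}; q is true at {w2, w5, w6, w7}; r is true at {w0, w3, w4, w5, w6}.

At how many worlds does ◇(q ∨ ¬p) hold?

w0: successors {w2}; q ∨ ¬p there: w2:T. ✓
w2: successors {w3}; q ∨ ¬p there: w3:F. ✗
w3: successors {w4}; q ∨ ¬p there: w4:F. ✗
w4: successors {w5}; q ∨ ¬p there: w5:T. ✓
w5: successors {w6}; q ∨ ¬p there: w6:T. ✓
w6: successors {w7}; q ∨ ¬p there: w7:T. ✓
w7: successors {w0, w7}; q ∨ ¬p there: w0:T, w7:T. ✓
Satisfying worlds: {w0, w4, w5, w6, w7}.

5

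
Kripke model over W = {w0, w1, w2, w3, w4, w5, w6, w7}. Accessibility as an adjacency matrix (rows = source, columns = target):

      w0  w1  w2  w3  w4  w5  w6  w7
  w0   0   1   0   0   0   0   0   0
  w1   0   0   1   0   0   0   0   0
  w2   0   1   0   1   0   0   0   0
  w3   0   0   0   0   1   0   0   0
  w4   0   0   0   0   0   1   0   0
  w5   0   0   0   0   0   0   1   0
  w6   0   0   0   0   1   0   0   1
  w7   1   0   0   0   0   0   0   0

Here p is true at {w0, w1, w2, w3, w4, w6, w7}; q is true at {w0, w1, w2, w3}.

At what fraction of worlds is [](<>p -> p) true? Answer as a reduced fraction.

w0: successors {w1}; <>p -> p there: w1:T. ✓
w1: successors {w2}; <>p -> p there: w2:T. ✓
w2: successors {w1, w3}; <>p -> p there: w1:T, w3:T. ✓
w3: successors {w4}; <>p -> p there: w4:T. ✓
w4: successors {w5}; <>p -> p there: w5:F. ✗
w5: successors {w6}; <>p -> p there: w6:T. ✓
w6: successors {w4, w7}; <>p -> p there: w4:T, w7:T. ✓
w7: successors {w0}; <>p -> p there: w0:T. ✓
That's 7 of 8 worlds, so 7/8.

7/8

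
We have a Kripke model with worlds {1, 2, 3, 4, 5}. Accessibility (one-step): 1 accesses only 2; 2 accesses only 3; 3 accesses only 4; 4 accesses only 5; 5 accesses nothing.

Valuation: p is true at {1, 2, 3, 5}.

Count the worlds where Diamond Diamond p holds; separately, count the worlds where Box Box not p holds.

For Diamond Diamond p:
1: successors {2}; Diamond p there: 2:T. ✓
2: successors {3}; Diamond p there: 3:F. ✗
3: successors {4}; Diamond p there: 4:T. ✓
4: successors {5}; Diamond p there: 5:F. ✗
5: no successors, so Diamond Diamond p fails. ✗
— 2 worlds.
For Box Box not p:
1: successors {2}; Box not p there: 2:F. ✗
2: successors {3}; Box not p there: 3:T. ✓
3: successors {4}; Box not p there: 4:F. ✗
4: successors {5}; Box not p there: 5:T. ✓
5: no successors, so Box Box not p holds vacuously. ✓
— 3 worlds.

2 and 3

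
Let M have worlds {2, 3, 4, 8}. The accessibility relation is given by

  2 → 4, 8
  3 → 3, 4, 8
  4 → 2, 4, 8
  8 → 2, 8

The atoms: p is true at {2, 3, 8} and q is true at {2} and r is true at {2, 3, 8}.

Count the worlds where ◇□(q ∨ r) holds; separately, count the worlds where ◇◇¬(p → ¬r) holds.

For ◇□(q ∨ r):
2: successors {4, 8}; □(q ∨ r) there: 4:F, 8:T. ✓
3: successors {3, 4, 8}; □(q ∨ r) there: 3:F, 4:F, 8:T. ✓
4: successors {2, 4, 8}; □(q ∨ r) there: 2:F, 4:F, 8:T. ✓
8: successors {2, 8}; □(q ∨ r) there: 2:F, 8:T. ✓
— 4 worlds.
For ◇◇¬(p → ¬r):
2: successors {4, 8}; ◇¬(p → ¬r) there: 4:T, 8:T. ✓
3: successors {3, 4, 8}; ◇¬(p → ¬r) there: 3:T, 4:T, 8:T. ✓
4: successors {2, 4, 8}; ◇¬(p → ¬r) there: 2:T, 4:T, 8:T. ✓
8: successors {2, 8}; ◇¬(p → ¬r) there: 2:T, 8:T. ✓
— 4 worlds.

4 and 4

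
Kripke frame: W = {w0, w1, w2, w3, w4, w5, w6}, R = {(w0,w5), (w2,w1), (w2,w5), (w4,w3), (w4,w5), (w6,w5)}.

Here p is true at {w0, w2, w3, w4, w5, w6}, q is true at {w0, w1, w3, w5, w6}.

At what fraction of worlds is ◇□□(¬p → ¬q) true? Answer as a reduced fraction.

w0: successors {w5}; □□(¬p → ¬q) there: w5:T. ✓
w1: no successors, so ◇□□(¬p → ¬q) fails. ✗
w2: successors {w1, w5}; □□(¬p → ¬q) there: w1:T, w5:T. ✓
w3: no successors, so ◇□□(¬p → ¬q) fails. ✗
w4: successors {w3, w5}; □□(¬p → ¬q) there: w3:T, w5:T. ✓
w5: no successors, so ◇□□(¬p → ¬q) fails. ✗
w6: successors {w5}; □□(¬p → ¬q) there: w5:T. ✓
That's 4 of 7 worlds, so 4/7.

4/7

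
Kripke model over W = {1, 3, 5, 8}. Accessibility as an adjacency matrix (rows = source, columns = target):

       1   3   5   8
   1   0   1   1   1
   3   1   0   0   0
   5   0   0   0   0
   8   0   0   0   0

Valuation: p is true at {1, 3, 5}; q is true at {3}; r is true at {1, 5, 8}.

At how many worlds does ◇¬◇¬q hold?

1

1: successors {3, 5, 8}; ¬◇¬q there: 3:F, 5:T, 8:T. ✓
3: successors {1}; ¬◇¬q there: 1:F. ✗
5: no successors, so ◇¬◇¬q fails. ✗
8: no successors, so ◇¬◇¬q fails. ✗
Satisfying worlds: {1}.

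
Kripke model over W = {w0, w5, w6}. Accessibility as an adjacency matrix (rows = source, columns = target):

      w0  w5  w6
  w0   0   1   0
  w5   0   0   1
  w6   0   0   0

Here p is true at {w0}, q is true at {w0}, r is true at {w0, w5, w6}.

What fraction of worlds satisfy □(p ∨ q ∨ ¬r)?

1/3

w0: successors {w5}; p ∨ q ∨ ¬r there: w5:F. ✗
w5: successors {w6}; p ∨ q ∨ ¬r there: w6:F. ✗
w6: no successors, so □(p ∨ q ∨ ¬r) holds vacuously. ✓
That's 1 of 3 worlds, so 1/3.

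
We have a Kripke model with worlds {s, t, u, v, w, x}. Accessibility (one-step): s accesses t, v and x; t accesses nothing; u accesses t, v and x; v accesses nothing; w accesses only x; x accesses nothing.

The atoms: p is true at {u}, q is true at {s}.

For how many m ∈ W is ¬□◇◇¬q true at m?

3

s: □◇◇¬q is F. ✓
t: □◇◇¬q is T. ✗
u: □◇◇¬q is F. ✓
v: □◇◇¬q is T. ✗
w: □◇◇¬q is F. ✓
x: □◇◇¬q is T. ✗
Satisfying worlds: {s, u, w}.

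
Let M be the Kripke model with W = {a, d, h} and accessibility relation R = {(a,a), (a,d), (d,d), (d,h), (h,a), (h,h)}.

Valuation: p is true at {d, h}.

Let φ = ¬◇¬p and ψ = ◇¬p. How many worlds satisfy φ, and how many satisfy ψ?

For ¬◇¬p:
a: ◇¬p is T. ✗
d: ◇¬p is F. ✓
h: ◇¬p is T. ✗
— 1 world.
For ◇¬p:
a: successors {a, d}; ¬p there: a:T, d:F. ✓
d: successors {d, h}; ¬p there: d:F, h:F. ✗
h: successors {a, h}; ¬p there: a:T, h:F. ✓
— 2 worlds.

1 and 2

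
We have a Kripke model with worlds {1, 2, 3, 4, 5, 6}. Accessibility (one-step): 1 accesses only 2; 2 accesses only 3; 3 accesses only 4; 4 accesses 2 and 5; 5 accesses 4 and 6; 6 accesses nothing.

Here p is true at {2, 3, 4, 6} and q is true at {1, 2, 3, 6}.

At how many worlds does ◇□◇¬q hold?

1: successors {2}; □◇¬q there: 2:T. ✓
2: successors {3}; □◇¬q there: 3:T. ✓
3: successors {4}; □◇¬q there: 4:F. ✗
4: successors {2, 5}; □◇¬q there: 2:T, 5:F. ✓
5: successors {4, 6}; □◇¬q there: 4:F, 6:T. ✓
6: no successors, so ◇□◇¬q fails. ✗
Satisfying worlds: {1, 2, 4, 5}.

4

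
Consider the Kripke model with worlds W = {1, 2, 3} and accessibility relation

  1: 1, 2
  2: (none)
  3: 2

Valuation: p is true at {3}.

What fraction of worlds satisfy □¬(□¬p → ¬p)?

1: successors {1, 2}; ¬(□¬p → ¬p) there: 1:F, 2:F. ✗
2: no successors, so □¬(□¬p → ¬p) holds vacuously. ✓
3: successors {2}; ¬(□¬p → ¬p) there: 2:F. ✗
That's 1 of 3 worlds, so 1/3.

1/3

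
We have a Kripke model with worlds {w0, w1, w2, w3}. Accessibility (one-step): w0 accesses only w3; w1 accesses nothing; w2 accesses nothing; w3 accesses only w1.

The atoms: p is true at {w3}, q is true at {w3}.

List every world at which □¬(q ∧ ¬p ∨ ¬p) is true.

{w0, w1, w2}

w0: successors {w3}; ¬(q ∧ ¬p ∨ ¬p) there: w3:T. ✓
w1: no successors, so □¬(q ∧ ¬p ∨ ¬p) holds vacuously. ✓
w2: no successors, so □¬(q ∧ ¬p ∨ ¬p) holds vacuously. ✓
w3: successors {w1}; ¬(q ∧ ¬p ∨ ¬p) there: w1:F. ✗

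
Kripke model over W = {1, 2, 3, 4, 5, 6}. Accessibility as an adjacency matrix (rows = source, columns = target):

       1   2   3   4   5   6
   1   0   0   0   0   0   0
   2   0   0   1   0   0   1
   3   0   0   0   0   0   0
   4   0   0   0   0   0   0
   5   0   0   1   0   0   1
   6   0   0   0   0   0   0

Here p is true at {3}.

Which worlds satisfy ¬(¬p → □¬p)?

1: ¬p → □¬p is T. ✗
2: ¬p → □¬p is F. ✓
3: ¬p → □¬p is T. ✗
4: ¬p → □¬p is T. ✗
5: ¬p → □¬p is F. ✓
6: ¬p → □¬p is T. ✗

{2, 5}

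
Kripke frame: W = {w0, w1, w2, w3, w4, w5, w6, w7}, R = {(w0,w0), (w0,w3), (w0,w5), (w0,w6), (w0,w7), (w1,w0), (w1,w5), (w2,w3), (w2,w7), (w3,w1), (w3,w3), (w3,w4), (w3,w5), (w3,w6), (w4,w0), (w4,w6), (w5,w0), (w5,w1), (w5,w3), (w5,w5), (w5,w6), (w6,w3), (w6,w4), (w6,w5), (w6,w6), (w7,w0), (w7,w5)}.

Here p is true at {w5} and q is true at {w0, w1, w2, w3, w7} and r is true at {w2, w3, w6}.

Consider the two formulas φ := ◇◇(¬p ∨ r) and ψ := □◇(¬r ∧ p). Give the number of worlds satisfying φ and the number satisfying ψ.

8 and 6

For ◇◇(¬p ∨ r):
w0: successors {w0, w3, w5, w6, w7}; ◇(¬p ∨ r) there: w0:T, w3:T, w5:T, w6:T, w7:T. ✓
w1: successors {w0, w5}; ◇(¬p ∨ r) there: w0:T, w5:T. ✓
w2: successors {w3, w7}; ◇(¬p ∨ r) there: w3:T, w7:T. ✓
w3: successors {w1, w3, w4, w5, w6}; ◇(¬p ∨ r) there: w1:T, w3:T, w4:T, w5:T, w6:T. ✓
w4: successors {w0, w6}; ◇(¬p ∨ r) there: w0:T, w6:T. ✓
w5: successors {w0, w1, w3, w5, w6}; ◇(¬p ∨ r) there: w0:T, w1:T, w3:T, w5:T, w6:T. ✓
w6: successors {w3, w4, w5, w6}; ◇(¬p ∨ r) there: w3:T, w4:T, w5:T, w6:T. ✓
w7: successors {w0, w5}; ◇(¬p ∨ r) there: w0:T, w5:T. ✓
— 8 worlds.
For □◇(¬r ∧ p):
w0: successors {w0, w3, w5, w6, w7}; ◇(¬r ∧ p) there: w0:T, w3:T, w5:T, w6:T, w7:T. ✓
w1: successors {w0, w5}; ◇(¬r ∧ p) there: w0:T, w5:T. ✓
w2: successors {w3, w7}; ◇(¬r ∧ p) there: w3:T, w7:T. ✓
w3: successors {w1, w3, w4, w5, w6}; ◇(¬r ∧ p) there: w1:T, w3:T, w4:F, w5:T, w6:T. ✗
w4: successors {w0, w6}; ◇(¬r ∧ p) there: w0:T, w6:T. ✓
w5: successors {w0, w1, w3, w5, w6}; ◇(¬r ∧ p) there: w0:T, w1:T, w3:T, w5:T, w6:T. ✓
w6: successors {w3, w4, w5, w6}; ◇(¬r ∧ p) there: w3:T, w4:F, w5:T, w6:T. ✗
w7: successors {w0, w5}; ◇(¬r ∧ p) there: w0:T, w5:T. ✓
— 6 worlds.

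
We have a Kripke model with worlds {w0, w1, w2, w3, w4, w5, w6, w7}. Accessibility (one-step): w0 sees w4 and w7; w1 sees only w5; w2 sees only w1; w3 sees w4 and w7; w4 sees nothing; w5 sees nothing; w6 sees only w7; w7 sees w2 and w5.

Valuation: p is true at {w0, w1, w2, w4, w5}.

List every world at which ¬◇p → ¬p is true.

w0: ¬◇p is F, ¬p is F. ✓
w1: ¬◇p is F, ¬p is F. ✓
w2: ¬◇p is F, ¬p is F. ✓
w3: ¬◇p is F, ¬p is T. ✓
w4: ¬◇p is T, ¬p is F. ✗
w5: ¬◇p is T, ¬p is F. ✗
w6: ¬◇p is T, ¬p is T. ✓
w7: ¬◇p is F, ¬p is T. ✓

{w0, w1, w2, w3, w6, w7}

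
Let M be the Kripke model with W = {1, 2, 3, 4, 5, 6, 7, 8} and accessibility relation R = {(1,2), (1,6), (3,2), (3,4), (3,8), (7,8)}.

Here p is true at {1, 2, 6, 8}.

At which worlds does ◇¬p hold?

{3}

1: successors {2, 6}; ¬p there: 2:F, 6:F. ✗
2: no successors, so ◇¬p fails. ✗
3: successors {2, 4, 8}; ¬p there: 2:F, 4:T, 8:F. ✓
4: no successors, so ◇¬p fails. ✗
5: no successors, so ◇¬p fails. ✗
6: no successors, so ◇¬p fails. ✗
7: successors {8}; ¬p there: 8:F. ✗
8: no successors, so ◇¬p fails. ✗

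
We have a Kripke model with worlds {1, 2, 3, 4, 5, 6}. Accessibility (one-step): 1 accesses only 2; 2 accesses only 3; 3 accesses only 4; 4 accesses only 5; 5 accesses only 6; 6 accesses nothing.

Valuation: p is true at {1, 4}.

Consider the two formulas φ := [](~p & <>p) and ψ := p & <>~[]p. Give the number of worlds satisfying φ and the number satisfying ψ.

2 and 2

For [](~p & <>p):
1: successors {2}; ~p & <>p there: 2:F. ✗
2: successors {3}; ~p & <>p there: 3:T. ✓
3: successors {4}; ~p & <>p there: 4:F. ✗
4: successors {5}; ~p & <>p there: 5:F. ✗
5: successors {6}; ~p & <>p there: 6:F. ✗
6: no successors, so [](~p & <>p) holds vacuously. ✓
— 2 worlds.
For p & <>~[]p:
1: p is T, <>~[]p is T. ✓
2: p is F, <>~[]p is F. ✗
3: p is F, <>~[]p is T. ✗
4: p is T, <>~[]p is T. ✓
5: p is F, <>~[]p is F. ✗
6: p is F, <>~[]p is F. ✗
— 2 worlds.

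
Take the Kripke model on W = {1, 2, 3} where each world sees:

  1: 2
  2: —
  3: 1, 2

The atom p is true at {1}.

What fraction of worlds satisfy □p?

1/3

1: successors {2}; p there: 2:F. ✗
2: no successors, so □p holds vacuously. ✓
3: successors {1, 2}; p there: 1:T, 2:F. ✗
That's 1 of 3 worlds, so 1/3.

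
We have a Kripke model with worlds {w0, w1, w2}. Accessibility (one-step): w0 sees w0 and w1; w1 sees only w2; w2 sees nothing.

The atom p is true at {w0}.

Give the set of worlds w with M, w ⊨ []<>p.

{w2}

w0: successors {w0, w1}; <>p there: w0:T, w1:F. ✗
w1: successors {w2}; <>p there: w2:F. ✗
w2: no successors, so []<>p holds vacuously. ✓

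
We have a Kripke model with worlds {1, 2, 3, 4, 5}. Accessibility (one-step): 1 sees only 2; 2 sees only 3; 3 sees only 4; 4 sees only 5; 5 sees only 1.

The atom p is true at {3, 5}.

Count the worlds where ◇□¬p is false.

1: successors {2}; □¬p there: 2:F. ✗
2: successors {3}; □¬p there: 3:T. ✓
3: successors {4}; □¬p there: 4:F. ✗
4: successors {5}; □¬p there: 5:T. ✓
5: successors {1}; □¬p there: 1:T. ✓
Satisfying worlds: {2, 4, 5}.
So ◇□¬p fails at the other 2 worlds.

2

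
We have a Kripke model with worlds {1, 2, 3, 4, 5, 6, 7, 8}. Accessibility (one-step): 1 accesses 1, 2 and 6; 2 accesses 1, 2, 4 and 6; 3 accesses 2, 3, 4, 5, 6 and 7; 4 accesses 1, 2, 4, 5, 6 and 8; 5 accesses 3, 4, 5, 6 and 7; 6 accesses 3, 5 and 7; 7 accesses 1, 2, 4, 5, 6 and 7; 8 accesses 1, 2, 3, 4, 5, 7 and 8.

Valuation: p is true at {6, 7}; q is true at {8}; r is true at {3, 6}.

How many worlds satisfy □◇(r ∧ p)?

1: successors {1, 2, 6}; ◇(r ∧ p) there: 1:T, 2:T, 6:F. ✗
2: successors {1, 2, 4, 6}; ◇(r ∧ p) there: 1:T, 2:T, 4:T, 6:F. ✗
3: successors {2, 3, 4, 5, 6, 7}; ◇(r ∧ p) there: 2:T, 3:T, 4:T, 5:T, 6:F, 7:T. ✗
4: successors {1, 2, 4, 5, 6, 8}; ◇(r ∧ p) there: 1:T, 2:T, 4:T, 5:T, 6:F, 8:F. ✗
5: successors {3, 4, 5, 6, 7}; ◇(r ∧ p) there: 3:T, 4:T, 5:T, 6:F, 7:T. ✗
6: successors {3, 5, 7}; ◇(r ∧ p) there: 3:T, 5:T, 7:T. ✓
7: successors {1, 2, 4, 5, 6, 7}; ◇(r ∧ p) there: 1:T, 2:T, 4:T, 5:T, 6:F, 7:T. ✗
8: successors {1, 2, 3, 4, 5, 7, 8}; ◇(r ∧ p) there: 1:T, 2:T, 3:T, 4:T, 5:T, 7:T, 8:F. ✗
Satisfying worlds: {6}.

1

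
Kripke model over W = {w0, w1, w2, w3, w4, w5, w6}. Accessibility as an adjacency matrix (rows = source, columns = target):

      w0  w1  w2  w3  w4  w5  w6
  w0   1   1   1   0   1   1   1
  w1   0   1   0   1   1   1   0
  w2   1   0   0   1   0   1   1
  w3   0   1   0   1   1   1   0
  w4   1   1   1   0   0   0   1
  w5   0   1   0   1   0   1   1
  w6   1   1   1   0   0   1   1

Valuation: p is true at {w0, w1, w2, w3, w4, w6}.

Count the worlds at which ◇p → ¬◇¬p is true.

w0: ◇p is T, ¬◇¬p is F. ✗
w1: ◇p is T, ¬◇¬p is F. ✗
w2: ◇p is T, ¬◇¬p is F. ✗
w3: ◇p is T, ¬◇¬p is F. ✗
w4: ◇p is T, ¬◇¬p is T. ✓
w5: ◇p is T, ¬◇¬p is F. ✗
w6: ◇p is T, ¬◇¬p is F. ✗
Satisfying worlds: {w4}.

1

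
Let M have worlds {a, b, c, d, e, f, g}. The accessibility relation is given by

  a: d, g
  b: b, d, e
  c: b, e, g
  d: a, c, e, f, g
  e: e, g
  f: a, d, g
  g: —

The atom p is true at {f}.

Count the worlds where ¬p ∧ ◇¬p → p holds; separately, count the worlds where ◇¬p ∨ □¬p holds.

For ¬p ∧ ◇¬p → p:
a: ¬p ∧ ◇¬p is T, p is F. ✗
b: ¬p ∧ ◇¬p is T, p is F. ✗
c: ¬p ∧ ◇¬p is T, p is F. ✗
d: ¬p ∧ ◇¬p is T, p is F. ✗
e: ¬p ∧ ◇¬p is T, p is F. ✗
f: ¬p ∧ ◇¬p is F, p is T. ✓
g: ¬p ∧ ◇¬p is F, p is F. ✓
— 2 worlds.
For ◇¬p ∨ □¬p:
a: ◇¬p is T, □¬p is T. ✓
b: ◇¬p is T, □¬p is T. ✓
c: ◇¬p is T, □¬p is T. ✓
d: ◇¬p is T, □¬p is F. ✓
e: ◇¬p is T, □¬p is T. ✓
f: ◇¬p is T, □¬p is T. ✓
g: ◇¬p is F, □¬p is T. ✓
— 7 worlds.

2 and 7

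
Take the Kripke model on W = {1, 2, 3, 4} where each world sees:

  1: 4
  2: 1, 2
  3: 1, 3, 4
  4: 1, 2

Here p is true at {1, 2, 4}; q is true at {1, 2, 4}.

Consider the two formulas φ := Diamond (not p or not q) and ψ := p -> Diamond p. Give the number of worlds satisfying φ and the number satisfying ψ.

For Diamond (not p or not q):
1: successors {4}; not p or not q there: 4:F. ✗
2: successors {1, 2}; not p or not q there: 1:F, 2:F. ✗
3: successors {1, 3, 4}; not p or not q there: 1:F, 3:T, 4:F. ✓
4: successors {1, 2}; not p or not q there: 1:F, 2:F. ✗
— 1 world.
For p -> Diamond p:
1: p is T, Diamond p is T. ✓
2: p is T, Diamond p is T. ✓
3: p is F, Diamond p is T. ✓
4: p is T, Diamond p is T. ✓
— 4 worlds.

1 and 4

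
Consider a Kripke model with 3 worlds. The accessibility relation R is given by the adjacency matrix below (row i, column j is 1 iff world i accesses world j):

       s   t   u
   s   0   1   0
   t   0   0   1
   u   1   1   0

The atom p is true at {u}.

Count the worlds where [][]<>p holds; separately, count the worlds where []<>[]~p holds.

0 and 2

For [][]<>p:
s: successors {t}; []<>p there: t:F. ✗
t: successors {u}; []<>p there: u:F. ✗
u: successors {s, t}; []<>p there: s:T, t:F. ✗
— 0 worlds.
For []<>[]~p:
s: successors {t}; <>[]~p there: t:T. ✓
t: successors {u}; <>[]~p there: u:T. ✓
u: successors {s, t}; <>[]~p there: s:F, t:T. ✗
— 2 worlds.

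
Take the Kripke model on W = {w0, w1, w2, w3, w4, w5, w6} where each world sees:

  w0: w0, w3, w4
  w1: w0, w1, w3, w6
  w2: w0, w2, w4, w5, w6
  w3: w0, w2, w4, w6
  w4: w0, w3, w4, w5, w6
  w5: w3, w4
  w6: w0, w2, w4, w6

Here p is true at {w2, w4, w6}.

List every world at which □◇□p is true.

∅

w0: successors {w0, w3, w4}; ◇□p there: w0:F, w3:F, w4:F. ✗
w1: successors {w0, w1, w3, w6}; ◇□p there: w0:F, w1:F, w3:F, w6:F. ✗
w2: successors {w0, w2, w4, w5, w6}; ◇□p there: w0:F, w2:F, w4:F, w5:F, w6:F. ✗
w3: successors {w0, w2, w4, w6}; ◇□p there: w0:F, w2:F, w4:F, w6:F. ✗
w4: successors {w0, w3, w4, w5, w6}; ◇□p there: w0:F, w3:F, w4:F, w5:F, w6:F. ✗
w5: successors {w3, w4}; ◇□p there: w3:F, w4:F. ✗
w6: successors {w0, w2, w4, w6}; ◇□p there: w0:F, w2:F, w4:F, w6:F. ✗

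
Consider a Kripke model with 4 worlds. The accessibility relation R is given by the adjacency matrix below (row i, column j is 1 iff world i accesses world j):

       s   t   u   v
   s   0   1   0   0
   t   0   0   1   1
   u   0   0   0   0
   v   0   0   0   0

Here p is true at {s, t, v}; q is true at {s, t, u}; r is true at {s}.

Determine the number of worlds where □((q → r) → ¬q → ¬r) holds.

4

s: successors {t}; (q → r) → ¬q → ¬r there: t:T. ✓
t: successors {u, v}; (q → r) → ¬q → ¬r there: u:T, v:T. ✓
u: no successors, so □((q → r) → ¬q → ¬r) holds vacuously. ✓
v: no successors, so □((q → r) → ¬q → ¬r) holds vacuously. ✓
Satisfying worlds: {s, t, u, v}.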